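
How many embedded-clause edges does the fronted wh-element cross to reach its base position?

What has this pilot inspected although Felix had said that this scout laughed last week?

0

"what" originates inside the matrix clause — no clause boundary is crossed.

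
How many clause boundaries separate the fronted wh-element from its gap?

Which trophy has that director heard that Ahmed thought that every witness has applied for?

"which trophy" is extracted from the PP object of "applied".
Boundaries crossed, outermost first: [that], [that] — 2 in total.

2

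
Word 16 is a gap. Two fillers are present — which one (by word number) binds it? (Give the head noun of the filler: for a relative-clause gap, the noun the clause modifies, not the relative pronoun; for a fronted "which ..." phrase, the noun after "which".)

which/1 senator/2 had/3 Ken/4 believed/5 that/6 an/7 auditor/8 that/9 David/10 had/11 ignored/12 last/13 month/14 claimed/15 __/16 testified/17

The marked gap is the subject of "testified".
Its filler is the fronted wh-phrase "which senator", at word 2.
(The other dependency links word 8 to a gap after word 12.)

2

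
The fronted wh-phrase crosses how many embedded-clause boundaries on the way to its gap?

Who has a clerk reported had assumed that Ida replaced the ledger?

1

"who" is extracted from the subject of "assumed".
Boundaries crossed, outermost first: [Ø] — 1 in total.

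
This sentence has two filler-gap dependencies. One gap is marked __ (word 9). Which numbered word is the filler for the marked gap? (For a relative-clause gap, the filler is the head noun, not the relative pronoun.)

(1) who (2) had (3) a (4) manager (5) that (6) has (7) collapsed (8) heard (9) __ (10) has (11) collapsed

The marked gap is the subject of "collapsed".
Its filler is the fronted wh-phrase "who", at word 1.
(The other dependency links word 4 to a gap after word 5.)

1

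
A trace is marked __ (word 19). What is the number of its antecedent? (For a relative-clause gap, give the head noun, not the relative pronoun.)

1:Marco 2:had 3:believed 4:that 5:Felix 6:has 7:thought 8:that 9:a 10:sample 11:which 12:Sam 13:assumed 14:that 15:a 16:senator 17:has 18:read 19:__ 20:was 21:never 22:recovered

The gap at 19 is the object of "read", inside a relative clause.
The relative pronoun is "which" (word 11); it is bound by the head noun immediately before it.
Its filler is the head noun "sample", at word 10.

10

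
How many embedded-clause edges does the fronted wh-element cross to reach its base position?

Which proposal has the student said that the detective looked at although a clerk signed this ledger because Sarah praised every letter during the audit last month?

"which proposal" is extracted from the PP object of "looked".
Boundaries crossed, outermost first: [that] — 1 in total.

1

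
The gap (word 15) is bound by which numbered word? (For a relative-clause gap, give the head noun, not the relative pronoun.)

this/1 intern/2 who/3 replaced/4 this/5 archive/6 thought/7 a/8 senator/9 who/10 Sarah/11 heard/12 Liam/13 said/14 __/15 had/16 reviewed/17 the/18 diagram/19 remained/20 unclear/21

9

The gap at 15 is the subject of "reviewed", inside a relative clause.
The relative pronoun is "who" (word 10); it is bound by the head noun immediately before it.
Its filler is the head noun "senator", at word 9.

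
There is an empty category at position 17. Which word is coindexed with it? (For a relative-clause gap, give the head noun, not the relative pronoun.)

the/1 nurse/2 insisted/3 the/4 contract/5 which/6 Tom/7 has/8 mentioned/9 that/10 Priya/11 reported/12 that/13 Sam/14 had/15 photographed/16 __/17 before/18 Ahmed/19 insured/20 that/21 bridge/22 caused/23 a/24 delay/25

5

The gap at 17 is the object of "photographed", inside a relative clause.
The relative pronoun is "which" (word 6); it is bound by the head noun immediately before it.
Its filler is the head noun "contract", at word 5.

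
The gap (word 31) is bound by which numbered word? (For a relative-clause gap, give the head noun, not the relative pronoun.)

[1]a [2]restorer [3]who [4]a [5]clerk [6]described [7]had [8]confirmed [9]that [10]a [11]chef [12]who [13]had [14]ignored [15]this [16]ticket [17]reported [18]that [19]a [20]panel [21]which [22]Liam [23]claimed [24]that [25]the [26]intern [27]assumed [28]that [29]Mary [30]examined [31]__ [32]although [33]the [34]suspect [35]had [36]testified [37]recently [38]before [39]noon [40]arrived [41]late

20

The gap at 31 is the object of "examined", inside a relative clause.
The relative pronoun is "which" (word 21); it is bound by the head noun immediately before it.
Its filler is the head noun "panel", at word 20.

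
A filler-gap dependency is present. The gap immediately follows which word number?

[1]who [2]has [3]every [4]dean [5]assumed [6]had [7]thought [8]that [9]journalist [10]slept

5

The displaced element is "who" (word 1).
It is linked across 1 clause boundary (Ø).
It functions as the subject of "thought", so the gap sits immediately after word 5 ("assumed").
Base order: Every dean has assumed that who had thought that journalist slept.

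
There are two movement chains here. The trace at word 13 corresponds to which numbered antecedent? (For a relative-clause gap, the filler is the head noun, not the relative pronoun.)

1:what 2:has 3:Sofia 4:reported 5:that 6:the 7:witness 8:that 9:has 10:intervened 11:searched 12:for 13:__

The marked gap is the object of the preposition "for" of "searched".
Its filler is the fronted wh-phrase "what", at word 1.
(The other dependency links word 7 to a gap after word 8.)

1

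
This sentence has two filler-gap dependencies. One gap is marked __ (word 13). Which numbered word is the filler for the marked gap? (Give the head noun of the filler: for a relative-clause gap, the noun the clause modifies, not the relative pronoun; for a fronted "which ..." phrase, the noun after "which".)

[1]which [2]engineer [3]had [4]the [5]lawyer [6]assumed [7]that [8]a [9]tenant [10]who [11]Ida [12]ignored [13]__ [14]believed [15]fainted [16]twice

The marked gap is inside the relative clause, the direct object of "ignored".
Its filler is the head noun "tenant" (via "who"), at word 9.
(The other dependency links word 2 to a gap after word 14.)

9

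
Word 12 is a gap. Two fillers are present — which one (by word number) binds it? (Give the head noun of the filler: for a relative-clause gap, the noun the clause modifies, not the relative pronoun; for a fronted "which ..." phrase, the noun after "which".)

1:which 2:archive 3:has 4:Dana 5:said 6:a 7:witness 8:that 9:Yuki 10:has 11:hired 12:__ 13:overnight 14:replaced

7

The marked gap is inside the relative clause, the direct object of "hired".
Its filler is the head noun "witness" (via "that"), at word 7.
(The other dependency links word 2 to a gap after word 14.)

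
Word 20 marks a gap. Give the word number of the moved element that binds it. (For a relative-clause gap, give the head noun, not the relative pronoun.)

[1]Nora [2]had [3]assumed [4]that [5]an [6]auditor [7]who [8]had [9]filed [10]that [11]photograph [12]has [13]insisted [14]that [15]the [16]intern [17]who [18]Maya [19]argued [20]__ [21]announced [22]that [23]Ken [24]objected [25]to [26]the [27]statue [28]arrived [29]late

16

The gap at 20 is the subject of "announced", inside a relative clause.
The relative pronoun is "who" (word 17); it is bound by the head noun immediately before it.
Its filler is the head noun "intern", at word 16.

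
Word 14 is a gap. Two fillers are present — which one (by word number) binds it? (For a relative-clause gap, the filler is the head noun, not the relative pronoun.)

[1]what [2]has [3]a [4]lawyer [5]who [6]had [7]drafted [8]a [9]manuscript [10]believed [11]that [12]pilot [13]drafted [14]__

1

The marked gap is the direct object of "drafted".
Its filler is the fronted wh-phrase "what", at word 1.
(The other dependency links word 4 to a gap after word 5.)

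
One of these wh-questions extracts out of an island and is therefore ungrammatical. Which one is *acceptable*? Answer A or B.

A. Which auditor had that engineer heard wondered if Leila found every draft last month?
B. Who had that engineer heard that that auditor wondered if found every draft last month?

In B, the wh-phrase is extracted from inside a wh-island (introduced by "if"), which blocks movement.
In A, the extraction path crosses only that-complement boundaries, which are transparent.
So A is grammatical.

A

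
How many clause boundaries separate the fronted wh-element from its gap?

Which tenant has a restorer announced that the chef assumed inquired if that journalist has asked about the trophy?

"which tenant" is extracted from the subject of "inquired".
Boundaries crossed, outermost first: [that], [Ø] — 2 in total.

2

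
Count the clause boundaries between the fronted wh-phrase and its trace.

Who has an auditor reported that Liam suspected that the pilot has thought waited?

3

"who" is extracted from the subject of "waited".
Boundaries crossed, outermost first: [that], [that], [Ø] — 3 in total.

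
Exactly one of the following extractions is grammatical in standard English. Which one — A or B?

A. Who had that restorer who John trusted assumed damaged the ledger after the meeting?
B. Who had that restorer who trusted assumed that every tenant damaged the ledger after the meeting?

A

In B, the wh-phrase is extracted from inside a complex-NP island (relative clause) (introduced by "who"), which blocks movement.
In A, the extraction path crosses only that-complement boundaries, which are transparent.
So A is grammatical.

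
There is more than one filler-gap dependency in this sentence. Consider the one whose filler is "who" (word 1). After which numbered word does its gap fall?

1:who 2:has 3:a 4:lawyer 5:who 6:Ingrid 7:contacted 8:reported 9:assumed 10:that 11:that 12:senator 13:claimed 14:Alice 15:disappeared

The displaced element is "who" (word 1).
It is linked across 1 clause boundary (Ø).
It functions as the subject of "assumed", so the gap sits immediately after word 8 ("reported").
Base order: A lawyer who Ingrid contacted has reported that who assumed that that senator claimed Alice disappeared.

8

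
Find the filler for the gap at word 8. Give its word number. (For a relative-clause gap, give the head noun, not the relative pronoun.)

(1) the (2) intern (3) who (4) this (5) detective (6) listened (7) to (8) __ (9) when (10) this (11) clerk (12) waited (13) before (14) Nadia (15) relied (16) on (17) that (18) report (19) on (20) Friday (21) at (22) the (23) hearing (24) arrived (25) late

2

The gap at 8 is the prepositional object of "listened", inside a relative clause.
The relative pronoun is "who" (word 3); it is bound by the head noun immediately before it.
Its filler is the head noun "intern", at word 2.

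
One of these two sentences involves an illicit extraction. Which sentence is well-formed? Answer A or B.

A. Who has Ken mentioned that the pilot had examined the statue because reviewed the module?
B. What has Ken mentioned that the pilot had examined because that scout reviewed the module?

In A, the wh-phrase is extracted from inside an adjunct island (introduced by "because"), which blocks movement.
In B, the extraction path crosses only that-complement boundaries, which are transparent.
So B is grammatical.

B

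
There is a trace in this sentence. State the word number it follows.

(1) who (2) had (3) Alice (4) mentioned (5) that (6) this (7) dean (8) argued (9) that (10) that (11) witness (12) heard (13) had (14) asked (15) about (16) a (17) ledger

12

The displaced element is "who" (word 1).
It is linked across 3 clause boundaries (that → that → Ø).
It functions as the subject of "asked", so the gap sits immediately after word 12 ("heard").
Base order: Alice had mentioned that this dean argued that that witness heard who had asked about a ledger.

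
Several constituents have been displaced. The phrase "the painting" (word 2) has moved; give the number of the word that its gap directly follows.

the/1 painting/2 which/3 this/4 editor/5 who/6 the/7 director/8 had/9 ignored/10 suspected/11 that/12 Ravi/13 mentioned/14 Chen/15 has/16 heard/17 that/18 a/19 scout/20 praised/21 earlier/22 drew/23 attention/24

21

The displaced element is "the painting" (word 2).
It is linked across 3 clause boundaries (that → Ø → that).
It functions as the direct object of "praised", so the gap sits immediately after word 21 ("praised").
Base order: This editor who the director had ignored suspected that Ravi mentioned Chen has heard that a scout praised the painting earlier.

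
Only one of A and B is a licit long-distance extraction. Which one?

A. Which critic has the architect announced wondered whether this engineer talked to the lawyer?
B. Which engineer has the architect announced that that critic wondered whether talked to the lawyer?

In B, the wh-phrase is extracted from inside a wh-island (introduced by "whether"), which blocks movement.
In A, the extraction path crosses only that-complement boundaries, which are transparent.
So A is grammatical.

A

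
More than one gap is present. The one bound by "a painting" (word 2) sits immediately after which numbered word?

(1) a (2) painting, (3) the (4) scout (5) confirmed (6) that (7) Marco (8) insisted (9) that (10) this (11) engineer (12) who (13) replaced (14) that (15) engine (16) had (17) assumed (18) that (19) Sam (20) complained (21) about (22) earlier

The displaced element is "a painting" (word 2).
It is linked across 3 clause boundaries (that → that → that).
It functions as the object of the preposition "about" of "complained", so the gap sits immediately after word 21 ("about").
Base order: The scout confirmed that Marco insisted that this engineer who replaced that engine had assumed that Sam complained about a painting earlier.

21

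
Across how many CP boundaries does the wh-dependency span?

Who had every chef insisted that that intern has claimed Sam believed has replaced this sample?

3

"who" is extracted from the subject of "replaced".
Boundaries crossed, outermost first: [that], [Ø], [Ø] — 3 in total.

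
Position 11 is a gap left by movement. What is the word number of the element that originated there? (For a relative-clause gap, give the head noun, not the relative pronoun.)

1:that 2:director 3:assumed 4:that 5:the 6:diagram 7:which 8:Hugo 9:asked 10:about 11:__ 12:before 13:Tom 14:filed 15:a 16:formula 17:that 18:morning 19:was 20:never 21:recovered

The gap at 11 is the prepositional object of "asked", inside a relative clause.
The relative pronoun is "which" (word 7); it is bound by the head noun immediately before it.
Its filler is the head noun "diagram", at word 6.

6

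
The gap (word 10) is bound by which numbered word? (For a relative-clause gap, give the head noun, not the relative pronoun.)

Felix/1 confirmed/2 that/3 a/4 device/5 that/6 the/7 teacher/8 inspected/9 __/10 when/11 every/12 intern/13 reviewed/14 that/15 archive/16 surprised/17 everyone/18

The gap at 10 is the object of "inspected", inside a relative clause.
The relative pronoun is "that" (word 6); it is bound by the head noun immediately before it.
Its filler is the head noun "device", at word 5.

5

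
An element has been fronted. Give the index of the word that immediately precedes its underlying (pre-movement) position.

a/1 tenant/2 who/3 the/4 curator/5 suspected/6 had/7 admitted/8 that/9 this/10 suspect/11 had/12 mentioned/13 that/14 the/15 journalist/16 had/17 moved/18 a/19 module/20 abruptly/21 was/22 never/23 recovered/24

The displaced element is "a tenant" (word 2).
It is linked across 1 clause boundary (Ø).
It functions as the subject of "admitted", so the gap sits immediately after word 6 ("suspected").
Base order: The curator suspected a tenant had admitted that this suspect had mentioned that the journalist had moved a module abruptly.

6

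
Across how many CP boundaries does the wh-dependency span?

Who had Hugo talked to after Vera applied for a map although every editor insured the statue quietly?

"who" originates inside the matrix clause — no clause boundary is crossed.

0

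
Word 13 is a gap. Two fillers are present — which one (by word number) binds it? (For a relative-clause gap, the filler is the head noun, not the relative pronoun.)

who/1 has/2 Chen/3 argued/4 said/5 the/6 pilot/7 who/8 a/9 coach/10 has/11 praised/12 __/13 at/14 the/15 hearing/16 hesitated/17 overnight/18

The marked gap is inside the relative clause, the direct object of "praised".
Its filler is the head noun "pilot" (via "who"), at word 7.
(The other dependency links word 1 to a gap after word 4.)

7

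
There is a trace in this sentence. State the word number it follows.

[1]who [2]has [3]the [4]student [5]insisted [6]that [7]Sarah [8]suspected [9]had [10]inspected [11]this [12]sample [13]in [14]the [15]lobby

The displaced element is "who" (word 1).
It is linked across 2 clause boundaries (that → Ø).
It functions as the subject of "inspected", so the gap sits immediately after word 8 ("suspected").
Base order: The student has insisted that Sarah suspected that who had inspected this sample in the lobby.

8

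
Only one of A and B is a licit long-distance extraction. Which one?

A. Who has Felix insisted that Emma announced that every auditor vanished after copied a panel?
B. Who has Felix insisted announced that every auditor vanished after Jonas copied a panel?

In A, the wh-phrase is extracted from inside an adjunct island (introduced by "after"), which blocks movement.
In B, the extraction path crosses only that-complement boundaries, which are transparent.
So B is grammatical.

B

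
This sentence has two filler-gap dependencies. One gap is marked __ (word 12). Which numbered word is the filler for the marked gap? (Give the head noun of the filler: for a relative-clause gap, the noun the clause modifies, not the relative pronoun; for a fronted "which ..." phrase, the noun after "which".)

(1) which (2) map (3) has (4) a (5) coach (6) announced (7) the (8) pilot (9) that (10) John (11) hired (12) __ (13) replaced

8

The marked gap is inside the relative clause, the direct object of "hired".
Its filler is the head noun "pilot" (via "that"), at word 8.
(The other dependency links word 2 to a gap after word 13.)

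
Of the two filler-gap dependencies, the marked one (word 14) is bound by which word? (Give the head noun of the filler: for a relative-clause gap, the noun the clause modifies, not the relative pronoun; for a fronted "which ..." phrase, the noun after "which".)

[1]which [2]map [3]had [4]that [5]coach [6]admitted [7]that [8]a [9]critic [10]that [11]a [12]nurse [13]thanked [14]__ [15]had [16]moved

9

The marked gap is inside the relative clause, the direct object of "thanked".
Its filler is the head noun "critic" (via "that"), at word 9.
(The other dependency links word 2 to a gap after word 16.)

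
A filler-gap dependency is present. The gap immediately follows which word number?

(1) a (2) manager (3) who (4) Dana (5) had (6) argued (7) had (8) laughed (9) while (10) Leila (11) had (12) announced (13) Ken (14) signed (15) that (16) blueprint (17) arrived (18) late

6

The displaced element is "a manager" (word 2).
It is linked across 1 clause boundary (Ø).
It functions as the subject of "laughed", so the gap sits immediately after word 6 ("argued").
Base order: Dana had argued that a manager had laughed while Leila had announced Ken signed that blueprint.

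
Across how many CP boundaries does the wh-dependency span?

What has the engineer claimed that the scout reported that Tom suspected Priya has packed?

3

"what" is extracted from the object of "packed".
Boundaries crossed, outermost first: [that], [that], [Ø] — 3 in total.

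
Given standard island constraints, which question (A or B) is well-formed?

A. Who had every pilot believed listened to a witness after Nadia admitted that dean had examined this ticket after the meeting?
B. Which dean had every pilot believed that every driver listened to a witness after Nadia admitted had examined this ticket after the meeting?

In B, the wh-phrase is extracted from inside an adjunct island (introduced by "after"), which blocks movement.
In A, the extraction path crosses only that-complement boundaries, which are transparent.
So A is grammatical.

A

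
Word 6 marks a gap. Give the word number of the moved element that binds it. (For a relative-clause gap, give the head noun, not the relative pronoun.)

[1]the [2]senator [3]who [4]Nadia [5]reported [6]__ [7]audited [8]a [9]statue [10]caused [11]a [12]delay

2

The gap at 6 is the subject of "audited", inside a relative clause.
The relative pronoun is "who" (word 3); it is bound by the head noun immediately before it.
Its filler is the head noun "senator", at word 2.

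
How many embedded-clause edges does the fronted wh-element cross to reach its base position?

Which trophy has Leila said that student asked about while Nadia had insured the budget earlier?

1

"which trophy" is extracted from the PP object of "asked".
Boundaries crossed, outermost first: [Ø] — 1 in total.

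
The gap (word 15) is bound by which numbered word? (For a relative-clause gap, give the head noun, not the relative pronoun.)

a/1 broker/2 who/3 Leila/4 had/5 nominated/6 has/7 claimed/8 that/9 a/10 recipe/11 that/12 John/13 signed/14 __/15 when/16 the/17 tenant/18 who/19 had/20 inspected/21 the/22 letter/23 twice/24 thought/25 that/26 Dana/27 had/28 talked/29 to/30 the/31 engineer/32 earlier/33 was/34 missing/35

The gap at 15 is the object of "signed", inside a relative clause.
The relative pronoun is "that" (word 12); it is bound by the head noun immediately before it.
Its filler is the head noun "recipe", at word 11.

11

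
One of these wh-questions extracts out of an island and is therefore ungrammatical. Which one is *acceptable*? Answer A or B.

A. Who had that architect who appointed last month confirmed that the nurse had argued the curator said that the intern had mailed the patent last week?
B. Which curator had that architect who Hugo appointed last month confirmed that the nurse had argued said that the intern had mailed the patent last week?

In A, the wh-phrase is extracted from inside a complex-NP island (relative clause) (introduced by "who"), which blocks movement.
In B, the extraction path crosses only that-complement boundaries, which are transparent.
So B is grammatical.

B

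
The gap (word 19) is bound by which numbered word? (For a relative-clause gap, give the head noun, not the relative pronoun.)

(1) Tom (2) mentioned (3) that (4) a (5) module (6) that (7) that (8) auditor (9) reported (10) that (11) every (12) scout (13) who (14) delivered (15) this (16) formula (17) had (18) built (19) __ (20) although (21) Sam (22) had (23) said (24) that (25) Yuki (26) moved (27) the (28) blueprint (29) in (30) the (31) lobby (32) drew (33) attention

5

The gap at 19 is the object of "built", inside a relative clause.
The relative pronoun is "that" (word 6); it is bound by the head noun immediately before it.
Its filler is the head noun "module", at word 5.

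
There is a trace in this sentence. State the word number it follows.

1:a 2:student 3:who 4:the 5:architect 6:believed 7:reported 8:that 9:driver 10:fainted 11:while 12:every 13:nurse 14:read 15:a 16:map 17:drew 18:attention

The displaced element is "a student" (word 2).
It is linked across 1 clause boundary (Ø).
It functions as the subject of "reported", so the gap sits immediately after word 6 ("believed").
Base order: The architect believed a student reported that driver fainted while every nurse read a map.

6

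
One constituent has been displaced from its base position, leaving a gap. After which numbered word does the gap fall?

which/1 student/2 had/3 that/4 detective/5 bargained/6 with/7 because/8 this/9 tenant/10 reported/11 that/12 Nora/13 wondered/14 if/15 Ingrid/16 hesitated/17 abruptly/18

The displaced element is "which student" (word 2).
It functions as the object of the preposition "with" of "bargained", so the gap sits immediately after word 7 ("with").
Base order: That detective had bargained with which student because this tenant reported that Nora wondered if Ingrid hesitated abruptly.

7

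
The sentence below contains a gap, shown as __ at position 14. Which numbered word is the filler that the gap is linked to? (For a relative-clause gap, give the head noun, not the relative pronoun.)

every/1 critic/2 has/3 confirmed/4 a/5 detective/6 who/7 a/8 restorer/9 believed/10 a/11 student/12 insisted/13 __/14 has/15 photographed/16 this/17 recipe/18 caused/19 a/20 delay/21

The gap at 14 is the subject of "photographed", inside a relative clause.
The relative pronoun is "who" (word 7); it is bound by the head noun immediately before it.
Its filler is the head noun "detective", at word 6.

6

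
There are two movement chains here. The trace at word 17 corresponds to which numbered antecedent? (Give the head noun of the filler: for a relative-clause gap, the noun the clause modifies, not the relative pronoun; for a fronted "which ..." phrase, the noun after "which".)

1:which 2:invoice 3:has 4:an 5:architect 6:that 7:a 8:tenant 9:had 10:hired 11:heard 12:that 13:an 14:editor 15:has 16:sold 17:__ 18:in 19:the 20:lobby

The marked gap is the direct object of "sold".
Its filler is the fronted wh-phrase "which invoice", at word 2.
(The other dependency links word 5 to a gap after word 10.)

2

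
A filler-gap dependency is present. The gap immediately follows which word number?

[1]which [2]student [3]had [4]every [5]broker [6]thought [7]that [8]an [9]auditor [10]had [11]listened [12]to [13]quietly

12

The displaced element is "which student" (word 2).
It is linked across 1 clause boundary (that).
It functions as the object of the preposition "to" of "listened", so the gap sits immediately after word 12 ("to").
Base order: Every broker had thought that an auditor had listened to which student quietly.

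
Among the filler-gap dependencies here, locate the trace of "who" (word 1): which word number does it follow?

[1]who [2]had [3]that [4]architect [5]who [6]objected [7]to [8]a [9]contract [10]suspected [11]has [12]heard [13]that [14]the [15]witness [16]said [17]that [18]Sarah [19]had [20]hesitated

10

The displaced element is "who" (word 1).
It is linked across 1 clause boundary (Ø).
It functions as the subject of "heard", so the gap sits immediately after word 10 ("suspected").
Base order: That architect who objected to a contract had suspected that who has heard that the witness said that Sarah had hesitated.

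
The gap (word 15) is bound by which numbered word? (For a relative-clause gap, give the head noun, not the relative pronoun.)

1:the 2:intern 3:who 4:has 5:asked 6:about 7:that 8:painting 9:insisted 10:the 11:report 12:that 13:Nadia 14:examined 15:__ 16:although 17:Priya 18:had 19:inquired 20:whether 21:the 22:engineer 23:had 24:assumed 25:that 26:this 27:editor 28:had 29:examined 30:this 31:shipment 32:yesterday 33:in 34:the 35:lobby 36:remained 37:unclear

11

The gap at 15 is the object of "examined", inside a relative clause.
The relative pronoun is "that" (word 12); it is bound by the head noun immediately before it.
Its filler is the head noun "report", at word 11.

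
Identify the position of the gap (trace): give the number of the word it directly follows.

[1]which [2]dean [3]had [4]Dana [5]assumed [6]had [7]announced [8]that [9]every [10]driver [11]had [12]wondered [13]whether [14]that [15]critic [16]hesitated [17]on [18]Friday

The displaced element is "which dean" (word 2).
It is linked across 1 clause boundary (Ø).
It functions as the subject of "announced", so the gap sits immediately after word 5 ("assumed").
Base order: Dana had assumed that which dean had announced that every driver had wondered whether that critic hesitated on Friday.

5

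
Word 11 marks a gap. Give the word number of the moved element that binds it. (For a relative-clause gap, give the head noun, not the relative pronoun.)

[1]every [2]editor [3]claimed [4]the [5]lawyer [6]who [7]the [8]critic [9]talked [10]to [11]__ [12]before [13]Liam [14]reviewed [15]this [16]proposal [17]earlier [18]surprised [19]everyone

The gap at 11 is the prepositional object of "talked", inside a relative clause.
The relative pronoun is "who" (word 6); it is bound by the head noun immediately before it.
Its filler is the head noun "lawyer", at word 5.

5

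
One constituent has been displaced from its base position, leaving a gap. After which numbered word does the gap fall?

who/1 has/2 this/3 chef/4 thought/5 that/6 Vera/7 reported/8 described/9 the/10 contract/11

The displaced element is "who" (word 1).
It is linked across 2 clause boundaries (that → Ø).
It functions as the subject of "described", so the gap sits immediately after word 8 ("reported").
Base order: This chef has thought that Vera reported that who described the contract.

8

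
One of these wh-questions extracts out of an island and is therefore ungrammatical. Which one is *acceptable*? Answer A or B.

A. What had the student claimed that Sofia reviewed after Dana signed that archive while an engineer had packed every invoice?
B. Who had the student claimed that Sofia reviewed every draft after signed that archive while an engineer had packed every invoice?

In B, the wh-phrase is extracted from inside an adjunct island (introduced by "after"), which blocks movement.
In A, the extraction path crosses only that-complement boundaries, which are transparent.
So A is grammatical.

A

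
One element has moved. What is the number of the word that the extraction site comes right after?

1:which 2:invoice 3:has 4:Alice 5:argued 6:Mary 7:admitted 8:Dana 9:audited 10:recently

9

The displaced element is "which invoice" (word 2).
It is linked across 2 clause boundaries (Ø → Ø).
It functions as the direct object of "audited", so the gap sits immediately after word 9 ("audited").
Base order: Alice has argued Mary admitted Dana audited which invoice recently.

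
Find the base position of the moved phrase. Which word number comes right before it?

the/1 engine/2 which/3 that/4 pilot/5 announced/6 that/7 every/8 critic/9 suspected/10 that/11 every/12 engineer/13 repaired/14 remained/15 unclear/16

14

The displaced element is "the engine" (word 2).
It is linked across 2 clause boundaries (that → that).
It functions as the direct object of "repaired", so the gap sits immediately after word 14 ("repaired").
Base order: That pilot announced that every critic suspected that every engineer repaired the engine.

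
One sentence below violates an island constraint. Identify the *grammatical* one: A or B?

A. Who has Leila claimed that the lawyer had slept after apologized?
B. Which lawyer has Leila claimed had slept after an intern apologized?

In A, the wh-phrase is extracted from inside an adjunct island (introduced by "after"), which blocks movement.
In B, the extraction path crosses only that-complement boundaries, which are transparent.
So B is grammatical.

B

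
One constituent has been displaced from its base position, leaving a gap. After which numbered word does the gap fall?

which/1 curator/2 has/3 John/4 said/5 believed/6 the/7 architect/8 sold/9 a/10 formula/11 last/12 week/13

5

The displaced element is "which curator" (word 2).
It is linked across 1 clause boundary (Ø).
It functions as the subject of "believed", so the gap sits immediately after word 5 ("said").
Base order: John has said that which curator believed the architect sold a formula last week.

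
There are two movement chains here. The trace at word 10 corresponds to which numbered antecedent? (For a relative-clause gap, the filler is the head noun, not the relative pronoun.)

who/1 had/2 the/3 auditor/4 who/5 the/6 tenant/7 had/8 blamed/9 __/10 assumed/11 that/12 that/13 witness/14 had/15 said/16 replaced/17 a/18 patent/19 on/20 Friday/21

The marked gap is inside the relative clause, the direct object of "blamed".
Its filler is the head noun "auditor" (via "who"), at word 4.
(The other dependency links word 1 to a gap after word 16.)

4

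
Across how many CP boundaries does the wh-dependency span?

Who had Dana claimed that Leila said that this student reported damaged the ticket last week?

"who" is extracted from the subject of "damaged".
Boundaries crossed, outermost first: [that], [that], [Ø] — 3 in total.

3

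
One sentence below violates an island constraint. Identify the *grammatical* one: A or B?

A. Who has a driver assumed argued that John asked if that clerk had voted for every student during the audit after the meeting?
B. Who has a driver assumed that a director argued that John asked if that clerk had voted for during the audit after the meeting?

A

In B, the wh-phrase is extracted from inside a wh-island (introduced by "if"), which blocks movement.
In A, the extraction path crosses only that-complement boundaries, which are transparent.
So A is grammatical.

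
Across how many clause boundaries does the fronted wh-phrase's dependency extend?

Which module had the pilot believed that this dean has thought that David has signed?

2

"which module" is extracted from the object of "signed".
Boundaries crossed, outermost first: [that], [that] — 2 in total.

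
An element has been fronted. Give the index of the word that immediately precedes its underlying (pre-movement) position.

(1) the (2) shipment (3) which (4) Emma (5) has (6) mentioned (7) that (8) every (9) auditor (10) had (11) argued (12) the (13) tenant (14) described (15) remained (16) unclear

The displaced element is "the shipment" (word 2).
It is linked across 2 clause boundaries (that → Ø).
It functions as the direct object of "described", so the gap sits immediately after word 14 ("described").
Base order: Emma has mentioned that every auditor had argued the tenant described the shipment.

14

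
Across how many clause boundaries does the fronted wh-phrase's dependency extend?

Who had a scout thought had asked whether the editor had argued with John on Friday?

"who" is extracted from the subject of "asked".
Boundaries crossed, outermost first: [Ø] — 1 in total.

1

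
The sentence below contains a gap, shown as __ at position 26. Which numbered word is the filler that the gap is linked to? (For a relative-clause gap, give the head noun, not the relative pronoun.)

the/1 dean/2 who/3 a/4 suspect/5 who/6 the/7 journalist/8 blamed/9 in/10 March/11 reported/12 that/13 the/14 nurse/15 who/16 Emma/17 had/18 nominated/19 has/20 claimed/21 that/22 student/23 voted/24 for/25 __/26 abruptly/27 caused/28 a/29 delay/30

2

The gap at 26 is the prepositional object of "voted", inside a relative clause.
The relative pronoun is "who" (word 3); it is bound by the head noun immediately before it.
Its filler is the head noun "dean", at word 2.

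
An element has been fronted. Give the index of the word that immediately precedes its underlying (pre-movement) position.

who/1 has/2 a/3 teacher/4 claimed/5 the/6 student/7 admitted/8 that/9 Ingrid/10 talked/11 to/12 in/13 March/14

12

The displaced element is "who" (word 1).
It is linked across 2 clause boundaries (Ø → that).
It functions as the object of the preposition "to" of "talked", so the gap sits immediately after word 12 ("to").
Base order: A teacher has claimed the student admitted that Ingrid talked to who in March.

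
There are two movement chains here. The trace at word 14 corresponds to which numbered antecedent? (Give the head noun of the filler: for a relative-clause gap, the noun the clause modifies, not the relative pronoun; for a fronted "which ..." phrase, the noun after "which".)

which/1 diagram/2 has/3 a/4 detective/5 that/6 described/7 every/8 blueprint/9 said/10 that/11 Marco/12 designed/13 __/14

2

The marked gap is the direct object of "designed".
Its filler is the fronted wh-phrase "which diagram", at word 2.
(The other dependency links word 5 to a gap after word 6.)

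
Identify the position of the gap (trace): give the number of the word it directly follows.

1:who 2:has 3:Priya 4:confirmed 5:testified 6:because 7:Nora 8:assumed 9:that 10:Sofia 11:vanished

The displaced element is "who" (word 1).
It is linked across 1 clause boundary (Ø).
It functions as the subject of "testified", so the gap sits immediately after word 4 ("confirmed").
Base order: Priya has confirmed that who testified because Nora assumed that Sofia vanished.

4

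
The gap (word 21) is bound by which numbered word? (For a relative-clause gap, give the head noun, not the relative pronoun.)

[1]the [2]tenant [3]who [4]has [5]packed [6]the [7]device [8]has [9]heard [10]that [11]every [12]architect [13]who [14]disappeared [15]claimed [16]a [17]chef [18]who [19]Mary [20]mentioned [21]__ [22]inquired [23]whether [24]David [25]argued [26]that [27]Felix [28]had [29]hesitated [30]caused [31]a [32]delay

The gap at 21 is the subject of "inquired", inside a relative clause.
The relative pronoun is "who" (word 18); it is bound by the head noun immediately before it.
Its filler is the head noun "chef", at word 17.

17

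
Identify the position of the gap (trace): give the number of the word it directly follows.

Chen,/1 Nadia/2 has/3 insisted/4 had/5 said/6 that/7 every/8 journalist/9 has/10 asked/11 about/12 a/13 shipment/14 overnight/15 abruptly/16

4

The displaced element is "Chen" (word 1).
It is linked across 1 clause boundary (Ø).
It functions as the subject of "said", so the gap sits immediately after word 4 ("insisted").
Base order: Nadia has insisted Chen had said that every journalist has asked about a shipment overnight abruptly.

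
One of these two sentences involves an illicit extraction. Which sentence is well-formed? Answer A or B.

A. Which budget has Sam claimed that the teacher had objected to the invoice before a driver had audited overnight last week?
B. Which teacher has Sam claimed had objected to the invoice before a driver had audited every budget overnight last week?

In A, the wh-phrase is extracted from inside an adjunct island (introduced by "before"), which blocks movement.
In B, the extraction path crosses only that-complement boundaries, which are transparent.
So B is grammatical.

B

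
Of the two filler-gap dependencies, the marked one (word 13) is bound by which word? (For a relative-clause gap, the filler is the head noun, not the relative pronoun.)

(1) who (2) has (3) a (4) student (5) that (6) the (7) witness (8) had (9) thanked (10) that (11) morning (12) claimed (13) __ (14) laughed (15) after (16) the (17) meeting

The marked gap is the subject of "laughed".
Its filler is the fronted wh-phrase "who", at word 1.
(The other dependency links word 4 to a gap after word 9.)

1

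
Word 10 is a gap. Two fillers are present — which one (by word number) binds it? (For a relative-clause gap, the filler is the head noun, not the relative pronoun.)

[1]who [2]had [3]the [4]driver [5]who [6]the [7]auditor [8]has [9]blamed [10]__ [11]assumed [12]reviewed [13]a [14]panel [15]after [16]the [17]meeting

4

The marked gap is inside the relative clause, the direct object of "blamed".
Its filler is the head noun "driver" (via "who"), at word 4.
(The other dependency links word 1 to a gap after word 11.)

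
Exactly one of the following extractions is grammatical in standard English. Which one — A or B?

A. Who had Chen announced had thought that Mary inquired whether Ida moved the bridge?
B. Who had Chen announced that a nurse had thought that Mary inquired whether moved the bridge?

A

In B, the wh-phrase is extracted from inside a wh-island (introduced by "whether"), which blocks movement.
In A, the extraction path crosses only that-complement boundaries, which are transparent.
So A is grammatical.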